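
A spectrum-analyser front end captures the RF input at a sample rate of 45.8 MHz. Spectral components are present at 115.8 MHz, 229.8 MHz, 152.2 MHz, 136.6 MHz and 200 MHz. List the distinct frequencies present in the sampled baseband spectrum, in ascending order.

fs/2 = 22.9 MHz.
115.8 MHz mod fs = 24.2 MHz.
24.2 MHz > fs/2 = 22.9 MHz, folds to fs − 24.2 MHz = 21.6 MHz.
229.8 MHz mod fs = 0.8 MHz.
0.8 MHz ≤ fs/2 = 22.9 MHz, appears at 0.8 MHz.
152.2 MHz mod fs = 14.8 MHz.
14.8 MHz ≤ fs/2 = 22.9 MHz, appears at 14.8 MHz.
136.6 MHz mod fs = 45 MHz.
45 MHz > fs/2 = 22.9 MHz, folds to fs − 45 MHz = 0.8 MHz.
200 MHz mod fs = 16.8 MHz.
16.8 MHz ≤ fs/2 = 22.9 MHz, appears at 16.8 MHz.
Distinct values: {0.8 MHz, 14.8 MHz, 16.8 MHz, 21.6 MHz}.

0.8 MHz, 14.8 MHz, 16.8 MHz, 21.6 MHz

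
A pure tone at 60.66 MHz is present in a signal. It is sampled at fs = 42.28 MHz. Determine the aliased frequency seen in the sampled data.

18.38 MHz

60.66 MHz mod fs = 18.38 MHz.
18.38 MHz ≤ fs/2 = 21.14 MHz, appears at 18.38 MHz.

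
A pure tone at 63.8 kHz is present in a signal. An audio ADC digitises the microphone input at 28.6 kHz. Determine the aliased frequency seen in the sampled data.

63.8 kHz mod fs = 6.6 kHz.
6.6 kHz ≤ fs/2 = 14.3 kHz, appears at 6.6 kHz.

6.6 kHz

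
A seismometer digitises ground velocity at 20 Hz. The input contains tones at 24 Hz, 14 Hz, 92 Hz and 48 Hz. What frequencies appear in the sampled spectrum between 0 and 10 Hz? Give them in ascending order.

4 Hz, 6 Hz, 8 Hz

fs/2 = 10 Hz.
24 Hz mod fs = 4 Hz.
4 Hz ≤ fs/2 = 10 Hz, appears at 4 Hz.
14 Hz > fs/2 = 10 Hz, folds to fs − 14 Hz = 6 Hz.
92 Hz mod fs = 12 Hz.
12 Hz > fs/2 = 10 Hz, folds to fs − 12 Hz = 8 Hz.
48 Hz mod fs = 8 Hz.
8 Hz ≤ fs/2 = 10 Hz, appears at 8 Hz.
Distinct values: {4 Hz, 6 Hz, 8 Hz}.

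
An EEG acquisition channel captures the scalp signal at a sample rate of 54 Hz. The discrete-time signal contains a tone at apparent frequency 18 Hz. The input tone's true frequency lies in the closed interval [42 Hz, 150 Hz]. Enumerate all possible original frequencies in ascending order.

Frequencies that alias to 18 Hz are k·fs ± 18 Hz for integer k ≥ 0.
k=0: 18 Hz.
k=1: 36 Hz, 72 Hz.
k=2: 90 Hz, 126 Hz.
k=3: 144 Hz, 180 Hz.
k=4: 198 Hz, 234 Hz.
Within [42 Hz, 150 Hz]: 72 Hz, 90 Hz, 126 Hz, 144 Hz.

72 Hz, 90 Hz, 126 Hz, 144 Hz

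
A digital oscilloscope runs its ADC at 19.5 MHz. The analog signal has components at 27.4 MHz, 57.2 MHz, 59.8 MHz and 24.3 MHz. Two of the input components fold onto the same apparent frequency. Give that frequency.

1.3 MHz

fs/2 = 9.75 MHz.
27.4 MHz mod fs = 7.9 MHz.
7.9 MHz ≤ fs/2 = 9.75 MHz, appears at 7.9 MHz.
57.2 MHz mod fs = 18.2 MHz.
18.2 MHz > fs/2 = 9.75 MHz, folds to fs − 18.2 MHz = 1.3 MHz.
59.8 MHz mod fs = 1.3 MHz.
1.3 MHz ≤ fs/2 = 9.75 MHz, appears at 1.3 MHz.
24.3 MHz mod fs = 4.8 MHz.
4.8 MHz ≤ fs/2 = 9.75 MHz, appears at 4.8 MHz.
57.2 MHz and 59.8 MHz both map to 1.3 MHz.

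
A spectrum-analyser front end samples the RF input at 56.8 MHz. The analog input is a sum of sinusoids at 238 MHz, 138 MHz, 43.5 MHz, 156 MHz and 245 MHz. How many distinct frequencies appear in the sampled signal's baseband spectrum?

fs/2 = 28.4 MHz.
238 MHz mod fs = 10.8 MHz.
10.8 MHz ≤ fs/2 = 28.4 MHz, appears at 10.8 MHz.
138 MHz mod fs = 24.4 MHz.
24.4 MHz ≤ fs/2 = 28.4 MHz, appears at 24.4 MHz.
43.5 MHz > fs/2 = 28.4 MHz, folds to fs − 43.5 MHz = 13.3 MHz.
156 MHz mod fs = 42.4 MHz.
42.4 MHz > fs/2 = 28.4 MHz, folds to fs − 42.4 MHz = 14.4 MHz.
245 MHz mod fs = 17.8 MHz.
17.8 MHz ≤ fs/2 = 28.4 MHz, appears at 17.8 MHz.
Distinct values: {10.8 MHz, 13.3 MHz, 14.4 MHz, 17.8 MHz, 24.4 MHz} → 5.

5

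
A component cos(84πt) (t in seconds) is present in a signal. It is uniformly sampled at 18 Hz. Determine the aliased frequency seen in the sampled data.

ω = 84π rad/s → f = ω/(2π) = 42 Hz.
42 Hz mod fs = 6 Hz.
6 Hz ≤ fs/2 = 9 Hz, appears at 6 Hz.

6 Hz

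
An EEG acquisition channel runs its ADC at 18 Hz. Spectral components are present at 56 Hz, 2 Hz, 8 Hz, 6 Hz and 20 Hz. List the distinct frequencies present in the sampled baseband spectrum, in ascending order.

fs/2 = 9 Hz.
56 Hz mod fs = 2 Hz.
2 Hz ≤ fs/2 = 9 Hz, appears at 2 Hz.
2 Hz ≤ fs/2 = 9 Hz, passes unchanged.
8 Hz ≤ fs/2 = 9 Hz, passes unchanged.
6 Hz ≤ fs/2 = 9 Hz, passes unchanged.
20 Hz mod fs = 2 Hz.
2 Hz ≤ fs/2 = 9 Hz, appears at 2 Hz.
Distinct values: {2 Hz, 6 Hz, 8 Hz}.

2 Hz, 6 Hz, 8 Hz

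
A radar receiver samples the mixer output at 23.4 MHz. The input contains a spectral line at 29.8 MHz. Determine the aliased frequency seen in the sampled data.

6.4 MHz

29.8 MHz mod fs = 6.4 MHz.
6.4 MHz ≤ fs/2 = 11.7 MHz, appears at 6.4 MHz.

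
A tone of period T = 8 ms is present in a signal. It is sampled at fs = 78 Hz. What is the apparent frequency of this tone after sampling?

T = 8 ms → f = 1/T = 125 Hz.
125 Hz mod fs = 47 Hz.
47 Hz > fs/2 = 39 Hz, folds to fs − 47 Hz = 31 Hz.

31 Hz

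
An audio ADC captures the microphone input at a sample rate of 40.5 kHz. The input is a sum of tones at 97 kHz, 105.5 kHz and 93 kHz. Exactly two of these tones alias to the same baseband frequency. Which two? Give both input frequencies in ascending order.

97 kHz, 105.5 kHz

fs/2 = 20.25 kHz.
97 kHz mod fs = 16 kHz.
16 kHz ≤ fs/2 = 20.25 kHz, appears at 16 kHz.
105.5 kHz mod fs = 24.5 kHz.
24.5 kHz > fs/2 = 20.25 kHz, folds to fs − 24.5 kHz = 16 kHz.
93 kHz mod fs = 12 kHz.
12 kHz ≤ fs/2 = 20.25 kHz, appears at 12 kHz.
97 kHz and 105.5 kHz both map to 16 kHz.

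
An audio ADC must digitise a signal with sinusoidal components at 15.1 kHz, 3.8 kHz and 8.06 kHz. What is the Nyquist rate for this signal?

30.2 kHz

Highest-frequency component: 15.1 kHz.
Nyquist rate = 2 × 15.1 kHz = 30.2 kHz.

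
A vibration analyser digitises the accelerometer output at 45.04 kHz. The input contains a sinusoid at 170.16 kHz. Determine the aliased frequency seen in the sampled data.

10 kHz

170.16 kHz mod fs = 35.04 kHz.
35.04 kHz > fs/2 = 22.52 kHz, folds to fs − 35.04 kHz = 10 kHz.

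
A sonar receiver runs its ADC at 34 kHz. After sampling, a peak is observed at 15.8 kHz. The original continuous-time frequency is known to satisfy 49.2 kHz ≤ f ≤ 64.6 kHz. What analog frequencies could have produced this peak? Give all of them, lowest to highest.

49.8 kHz, 52.2 kHz

Frequencies that alias to 15.8 kHz are k·fs ± 15.8 kHz for integer k ≥ 0.
k=0: 15.8 kHz.
k=1: 18.2 kHz, 49.8 kHz.
k=2: 52.2 kHz, 83.8 kHz.
k=3: 86.2 kHz, 117.8 kHz.
Within [49.2 kHz, 64.6 kHz]: 49.8 kHz, 52.2 kHz.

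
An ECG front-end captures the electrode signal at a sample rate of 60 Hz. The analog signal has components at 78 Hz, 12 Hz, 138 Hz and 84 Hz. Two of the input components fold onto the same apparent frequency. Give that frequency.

18 Hz

fs/2 = 30 Hz.
78 Hz mod fs = 18 Hz.
18 Hz ≤ fs/2 = 30 Hz, appears at 18 Hz.
12 Hz ≤ fs/2 = 30 Hz, passes unchanged.
138 Hz mod fs = 18 Hz.
18 Hz ≤ fs/2 = 30 Hz, appears at 18 Hz.
84 Hz mod fs = 24 Hz.
24 Hz ≤ fs/2 = 30 Hz, appears at 24 Hz.
78 Hz and 138 Hz both map to 18 Hz.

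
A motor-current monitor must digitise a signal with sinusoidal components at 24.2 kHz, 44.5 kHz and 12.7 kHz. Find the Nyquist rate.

Highest-frequency component: 44.5 kHz.
Nyquist rate = 2 × 44.5 kHz = 89 kHz.

89 kHz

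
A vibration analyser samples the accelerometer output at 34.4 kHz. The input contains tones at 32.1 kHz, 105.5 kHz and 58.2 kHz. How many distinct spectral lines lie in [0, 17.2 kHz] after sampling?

fs/2 = 17.2 kHz.
32.1 kHz > fs/2 = 17.2 kHz, folds to fs − 32.1 kHz = 2.3 kHz.
105.5 kHz mod fs = 2.3 kHz.
2.3 kHz ≤ fs/2 = 17.2 kHz, appears at 2.3 kHz.
58.2 kHz mod fs = 23.8 kHz.
23.8 kHz > fs/2 = 17.2 kHz, folds to fs − 23.8 kHz = 10.6 kHz.
Distinct values: {2.3 kHz, 10.6 kHz} → 2.

2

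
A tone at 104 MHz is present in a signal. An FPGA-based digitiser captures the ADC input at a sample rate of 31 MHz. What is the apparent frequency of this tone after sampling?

104 MHz mod fs = 11 MHz.
11 MHz ≤ fs/2 = 15.5 MHz, appears at 11 MHz.

11 MHz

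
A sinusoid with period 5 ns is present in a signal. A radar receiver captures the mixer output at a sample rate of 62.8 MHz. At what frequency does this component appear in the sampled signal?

11.6 MHz

T = 5 ns → f = 1/T = 200 MHz.
200 MHz mod fs = 11.6 MHz.
11.6 MHz ≤ fs/2 = 31.4 MHz, appears at 11.6 MHz.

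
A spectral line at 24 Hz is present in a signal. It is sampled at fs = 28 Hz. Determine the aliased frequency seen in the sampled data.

4 Hz

24 Hz > fs/2 = 14 Hz, folds to fs − 24 Hz = 4 Hz.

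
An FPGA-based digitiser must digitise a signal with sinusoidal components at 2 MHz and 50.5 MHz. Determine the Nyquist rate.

Highest-frequency component: 50.5 MHz.
Nyquist rate = 2 × 50.5 MHz = 101 MHz.

101 MHz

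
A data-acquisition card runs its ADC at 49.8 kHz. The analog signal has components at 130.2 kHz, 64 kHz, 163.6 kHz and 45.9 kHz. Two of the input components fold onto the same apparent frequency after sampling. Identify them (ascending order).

64 kHz, 163.6 kHz

fs/2 = 24.9 kHz.
130.2 kHz mod fs = 30.6 kHz.
30.6 kHz > fs/2 = 24.9 kHz, folds to fs − 30.6 kHz = 19.2 kHz.
64 kHz mod fs = 14.2 kHz.
14.2 kHz ≤ fs/2 = 24.9 kHz, appears at 14.2 kHz.
163.6 kHz mod fs = 14.2 kHz.
14.2 kHz ≤ fs/2 = 24.9 kHz, appears at 14.2 kHz.
45.9 kHz > fs/2 = 24.9 kHz, folds to fs − 45.9 kHz = 3.9 kHz.
64 kHz and 163.6 kHz both map to 14.2 kHz.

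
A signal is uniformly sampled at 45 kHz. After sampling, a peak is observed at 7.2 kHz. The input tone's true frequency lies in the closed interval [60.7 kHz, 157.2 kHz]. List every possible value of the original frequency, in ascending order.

Frequencies that alias to 7.2 kHz are k·fs ± 7.2 kHz for integer k ≥ 0.
k=0: 7.2 kHz.
k=1: 37.8 kHz, 52.2 kHz.
k=2: 82.8 kHz, 97.2 kHz.
k=3: 127.8 kHz, 142.2 kHz.
k=4: 172.8 kHz, 187.2 kHz.
Within [60.7 kHz, 157.2 kHz]: 82.8 kHz, 97.2 kHz, 127.8 kHz, 142.2 kHz.

82.8 kHz, 97.2 kHz, 127.8 kHz, 142.2 kHz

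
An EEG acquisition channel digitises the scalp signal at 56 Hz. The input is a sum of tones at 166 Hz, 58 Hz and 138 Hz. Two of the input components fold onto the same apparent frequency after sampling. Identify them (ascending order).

fs/2 = 28 Hz.
166 Hz mod fs = 54 Hz.
54 Hz > fs/2 = 28 Hz, folds to fs − 54 Hz = 2 Hz.
58 Hz mod fs = 2 Hz.
2 Hz ≤ fs/2 = 28 Hz, appears at 2 Hz.
138 Hz mod fs = 26 Hz.
26 Hz ≤ fs/2 = 28 Hz, appears at 26 Hz.
58 Hz and 166 Hz both map to 2 Hz.

58 Hz, 166 Hz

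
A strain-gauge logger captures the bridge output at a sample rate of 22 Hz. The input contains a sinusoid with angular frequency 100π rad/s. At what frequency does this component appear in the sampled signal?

ω = 100π rad/s → f = ω/(2π) = 50 Hz.
50 Hz mod fs = 6 Hz.
6 Hz ≤ fs/2 = 11 Hz, appears at 6 Hz.

6 Hz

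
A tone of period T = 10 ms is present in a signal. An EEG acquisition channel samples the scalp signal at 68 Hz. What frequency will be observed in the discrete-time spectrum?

32 Hz

T = 10 ms → f = 1/T = 100 Hz.
100 Hz mod fs = 32 Hz.
32 Hz ≤ fs/2 = 34 Hz, appears at 32 Hz.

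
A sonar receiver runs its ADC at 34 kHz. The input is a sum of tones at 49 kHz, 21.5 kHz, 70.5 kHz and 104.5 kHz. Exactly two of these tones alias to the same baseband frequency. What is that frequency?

fs/2 = 17 kHz.
49 kHz mod fs = 15 kHz.
15 kHz ≤ fs/2 = 17 kHz, appears at 15 kHz.
21.5 kHz > fs/2 = 17 kHz, folds to fs − 21.5 kHz = 12.5 kHz.
70.5 kHz mod fs = 2.5 kHz.
2.5 kHz ≤ fs/2 = 17 kHz, appears at 2.5 kHz.
104.5 kHz mod fs = 2.5 kHz.
2.5 kHz ≤ fs/2 = 17 kHz, appears at 2.5 kHz.
70.5 kHz and 104.5 kHz both map to 2.5 kHz.

2.5 kHz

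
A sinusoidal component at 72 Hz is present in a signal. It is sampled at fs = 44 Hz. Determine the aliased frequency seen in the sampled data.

72 Hz mod fs = 28 Hz.
28 Hz > fs/2 = 22 Hz, folds to fs − 28 Hz = 16 Hz.

16 Hz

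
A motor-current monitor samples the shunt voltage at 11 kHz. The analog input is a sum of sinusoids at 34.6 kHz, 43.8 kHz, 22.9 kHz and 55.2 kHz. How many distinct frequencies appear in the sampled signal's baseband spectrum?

3

fs/2 = 5.5 kHz.
34.6 kHz mod fs = 1.6 kHz.
1.6 kHz ≤ fs/2 = 5.5 kHz, appears at 1.6 kHz.
43.8 kHz mod fs = 10.8 kHz.
10.8 kHz > fs/2 = 5.5 kHz, folds to fs − 10.8 kHz = 0.2 kHz.
22.9 kHz mod fs = 0.9 kHz.
0.9 kHz ≤ fs/2 = 5.5 kHz, appears at 0.9 kHz.
55.2 kHz mod fs = 0.2 kHz.
0.2 kHz ≤ fs/2 = 5.5 kHz, appears at 0.2 kHz.
Distinct values: {0.2 kHz, 0.9 kHz, 1.6 kHz} → 3.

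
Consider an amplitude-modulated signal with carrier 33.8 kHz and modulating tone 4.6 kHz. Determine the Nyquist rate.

76.8 kHz

AM sidebands sit at fc ± fm = 29.2 kHz and 38.4 kHz.
Highest-frequency component: 38.4 kHz.
Nyquist rate = 2 × 38.4 kHz = 76.8 kHz.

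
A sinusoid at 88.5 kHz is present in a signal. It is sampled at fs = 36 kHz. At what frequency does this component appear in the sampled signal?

88.5 kHz mod fs = 16.5 kHz.
16.5 kHz ≤ fs/2 = 18 kHz, appears at 16.5 kHz.

16.5 kHz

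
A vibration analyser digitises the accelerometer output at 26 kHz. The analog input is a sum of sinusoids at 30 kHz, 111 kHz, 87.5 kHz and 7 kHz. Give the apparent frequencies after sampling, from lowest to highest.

4 kHz, 7 kHz, 9.5 kHz

fs/2 = 13 kHz.
30 kHz mod fs = 4 kHz.
4 kHz ≤ fs/2 = 13 kHz, appears at 4 kHz.
111 kHz mod fs = 7 kHz.
7 kHz ≤ fs/2 = 13 kHz, appears at 7 kHz.
87.5 kHz mod fs = 9.5 kHz.
9.5 kHz ≤ fs/2 = 13 kHz, appears at 9.5 kHz.
7 kHz ≤ fs/2 = 13 kHz, passes unchanged.
Distinct values: {4 kHz, 7 kHz, 9.5 kHz}.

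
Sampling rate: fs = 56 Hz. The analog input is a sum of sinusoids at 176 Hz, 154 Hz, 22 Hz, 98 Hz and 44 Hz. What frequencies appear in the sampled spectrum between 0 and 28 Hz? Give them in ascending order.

8 Hz, 12 Hz, 14 Hz, 22 Hz

fs/2 = 28 Hz.
176 Hz mod fs = 8 Hz.
8 Hz ≤ fs/2 = 28 Hz, appears at 8 Hz.
154 Hz mod fs = 42 Hz.
42 Hz > fs/2 = 28 Hz, folds to fs − 42 Hz = 14 Hz.
22 Hz ≤ fs/2 = 28 Hz, passes unchanged.
98 Hz mod fs = 42 Hz.
42 Hz > fs/2 = 28 Hz, folds to fs − 42 Hz = 14 Hz.
44 Hz > fs/2 = 28 Hz, folds to fs − 44 Hz = 12 Hz.
Distinct values: {8 Hz, 12 Hz, 14 Hz, 22 Hz}.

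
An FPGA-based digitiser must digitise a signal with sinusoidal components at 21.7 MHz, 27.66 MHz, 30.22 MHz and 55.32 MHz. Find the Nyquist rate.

Highest-frequency component: 55.32 MHz.
Nyquist rate = 2 × 55.32 MHz = 110.64 MHz.

110.64 MHz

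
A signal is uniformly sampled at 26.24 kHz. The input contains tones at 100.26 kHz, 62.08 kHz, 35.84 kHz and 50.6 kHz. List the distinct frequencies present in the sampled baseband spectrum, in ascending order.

fs/2 = 13.12 kHz.
100.26 kHz mod fs = 21.54 kHz.
21.54 kHz > fs/2 = 13.12 kHz, folds to fs − 21.54 kHz = 4.7 kHz.
62.08 kHz mod fs = 9.6 kHz.
9.6 kHz ≤ fs/2 = 13.12 kHz, appears at 9.6 kHz.
35.84 kHz mod fs = 9.6 kHz.
9.6 kHz ≤ fs/2 = 13.12 kHz, appears at 9.6 kHz.
50.6 kHz mod fs = 24.36 kHz.
24.36 kHz > fs/2 = 13.12 kHz, folds to fs − 24.36 kHz = 1.88 kHz.
Distinct values: {1.88 kHz, 4.7 kHz, 9.6 kHz}.

1.88 kHz, 4.7 kHz, 9.6 kHz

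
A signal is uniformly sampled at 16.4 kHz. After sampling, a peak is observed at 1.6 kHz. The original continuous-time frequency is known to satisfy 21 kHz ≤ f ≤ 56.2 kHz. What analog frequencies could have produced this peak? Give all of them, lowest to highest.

31.2 kHz, 34.4 kHz, 47.6 kHz, 50.8 kHz

Frequencies that alias to 1.6 kHz are k·fs ± 1.6 kHz for integer k ≥ 0.
k=0: 1.6 kHz.
k=1: 14.8 kHz, 18 kHz.
k=2: 31.2 kHz, 34.4 kHz.
k=3: 47.6 kHz, 50.8 kHz.
k=4: 64 kHz, 67.2 kHz.
Within [21 kHz, 56.2 kHz]: 31.2 kHz, 34.4 kHz, 47.6 kHz, 50.8 kHz.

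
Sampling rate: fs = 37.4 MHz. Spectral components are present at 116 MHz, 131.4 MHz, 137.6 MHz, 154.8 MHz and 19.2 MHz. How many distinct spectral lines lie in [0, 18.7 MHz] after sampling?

fs/2 = 18.7 MHz.
116 MHz mod fs = 3.8 MHz.
3.8 MHz ≤ fs/2 = 18.7 MHz, appears at 3.8 MHz.
131.4 MHz mod fs = 19.2 MHz.
19.2 MHz > fs/2 = 18.7 MHz, folds to fs − 19.2 MHz = 18.2 MHz.
137.6 MHz mod fs = 25.4 MHz.
25.4 MHz > fs/2 = 18.7 MHz, folds to fs − 25.4 MHz = 12 MHz.
154.8 MHz mod fs = 5.2 MHz.
5.2 MHz ≤ fs/2 = 18.7 MHz, appears at 5.2 MHz.
19.2 MHz > fs/2 = 18.7 MHz, folds to fs − 19.2 MHz = 18.2 MHz.
Distinct values: {3.8 MHz, 5.2 MHz, 12 MHz, 18.2 MHz} → 4.

4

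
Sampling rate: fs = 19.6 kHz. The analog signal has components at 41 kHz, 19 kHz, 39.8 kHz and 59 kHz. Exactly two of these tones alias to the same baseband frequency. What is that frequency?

fs/2 = 9.8 kHz.
41 kHz mod fs = 1.8 kHz.
1.8 kHz ≤ fs/2 = 9.8 kHz, appears at 1.8 kHz.
19 kHz > fs/2 = 9.8 kHz, folds to fs − 19 kHz = 0.6 kHz.
39.8 kHz mod fs = 0.6 kHz.
0.6 kHz ≤ fs/2 = 9.8 kHz, appears at 0.6 kHz.
59 kHz mod fs = 0.2 kHz.
0.2 kHz ≤ fs/2 = 9.8 kHz, appears at 0.2 kHz.
19 kHz and 39.8 kHz both map to 0.6 kHz.

0.6 kHz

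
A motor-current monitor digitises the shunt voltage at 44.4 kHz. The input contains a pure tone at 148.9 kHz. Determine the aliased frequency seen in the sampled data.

148.9 kHz mod fs = 15.7 kHz.
15.7 kHz ≤ fs/2 = 22.2 kHz, appears at 15.7 kHz.

15.7 kHz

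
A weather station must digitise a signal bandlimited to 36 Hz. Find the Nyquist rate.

72 Hz

Nyquist rate = 2 × 36 Hz = 72 Hz.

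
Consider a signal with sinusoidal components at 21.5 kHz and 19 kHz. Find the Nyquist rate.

43 kHz

Highest-frequency component: 21.5 kHz.
Nyquist rate = 2 × 21.5 kHz = 43 kHz.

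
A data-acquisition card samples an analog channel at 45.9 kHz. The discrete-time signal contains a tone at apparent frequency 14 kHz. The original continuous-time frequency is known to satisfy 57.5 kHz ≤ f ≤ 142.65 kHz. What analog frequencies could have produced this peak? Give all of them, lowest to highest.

59.9 kHz, 77.8 kHz, 105.8 kHz, 123.7 kHz

Frequencies that alias to 14 kHz are k·fs ± 14 kHz for integer k ≥ 0.
k=0: 14 kHz.
k=1: 31.9 kHz, 59.9 kHz.
k=2: 77.8 kHz, 105.8 kHz.
k=3: 123.7 kHz, 151.7 kHz.
k=4: 169.6 kHz, 197.6 kHz.
Within [57.5 kHz, 142.65 kHz]: 59.9 kHz, 77.8 kHz, 105.8 kHz, 123.7 kHz.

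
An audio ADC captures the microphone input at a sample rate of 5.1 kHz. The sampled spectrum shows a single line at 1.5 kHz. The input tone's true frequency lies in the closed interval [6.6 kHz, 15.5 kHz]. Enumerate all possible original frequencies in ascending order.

6.6 kHz, 8.7 kHz, 11.7 kHz, 13.8 kHz

Frequencies that alias to 1.5 kHz are k·fs ± 1.5 kHz for integer k ≥ 0.
k=0: 1.5 kHz.
k=1: 3.6 kHz, 6.6 kHz.
k=2: 8.7 kHz, 11.7 kHz.
k=3: 13.8 kHz, 16.8 kHz.
k=4: 18.9 kHz, 21.9 kHz.
Within [6.6 kHz, 15.5 kHz]: 6.6 kHz, 8.7 kHz, 11.7 kHz, 13.8 kHz.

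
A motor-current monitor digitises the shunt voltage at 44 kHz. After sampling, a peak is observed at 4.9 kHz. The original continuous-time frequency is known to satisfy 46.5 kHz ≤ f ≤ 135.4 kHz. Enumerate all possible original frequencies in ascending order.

Frequencies that alias to 4.9 kHz are k·fs ± 4.9 kHz for integer k ≥ 0.
k=0: 4.9 kHz.
k=1: 39.1 kHz, 48.9 kHz.
k=2: 83.1 kHz, 92.9 kHz.
k=3: 127.1 kHz, 136.9 kHz.
k=4: 171.1 kHz, 180.9 kHz.
Within [46.5 kHz, 135.4 kHz]: 48.9 kHz, 83.1 kHz, 92.9 kHz, 127.1 kHz.

48.9 kHz, 83.1 kHz, 92.9 kHz, 127.1 kHz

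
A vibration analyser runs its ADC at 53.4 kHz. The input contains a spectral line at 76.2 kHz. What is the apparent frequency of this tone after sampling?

22.8 kHz

76.2 kHz mod fs = 22.8 kHz.
22.8 kHz ≤ fs/2 = 26.7 kHz, appears at 22.8 kHz.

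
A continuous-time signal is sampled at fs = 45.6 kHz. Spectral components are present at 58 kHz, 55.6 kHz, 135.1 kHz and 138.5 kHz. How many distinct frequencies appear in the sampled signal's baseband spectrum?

3

fs/2 = 22.8 kHz.
58 kHz mod fs = 12.4 kHz.
12.4 kHz ≤ fs/2 = 22.8 kHz, appears at 12.4 kHz.
55.6 kHz mod fs = 10 kHz.
10 kHz ≤ fs/2 = 22.8 kHz, appears at 10 kHz.
135.1 kHz mod fs = 43.9 kHz.
43.9 kHz > fs/2 = 22.8 kHz, folds to fs − 43.9 kHz = 1.7 kHz.
138.5 kHz mod fs = 1.7 kHz.
1.7 kHz ≤ fs/2 = 22.8 kHz, appears at 1.7 kHz.
Distinct values: {1.7 kHz, 10 kHz, 12.4 kHz} → 3.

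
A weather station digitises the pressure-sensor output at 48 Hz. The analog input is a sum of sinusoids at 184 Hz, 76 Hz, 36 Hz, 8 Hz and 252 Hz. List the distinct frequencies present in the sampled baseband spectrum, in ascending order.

fs/2 = 24 Hz.
184 Hz mod fs = 40 Hz.
40 Hz > fs/2 = 24 Hz, folds to fs − 40 Hz = 8 Hz.
76 Hz mod fs = 28 Hz.
28 Hz > fs/2 = 24 Hz, folds to fs − 28 Hz = 20 Hz.
36 Hz > fs/2 = 24 Hz, folds to fs − 36 Hz = 12 Hz.
8 Hz ≤ fs/2 = 24 Hz, passes unchanged.
252 Hz mod fs = 12 Hz.
12 Hz ≤ fs/2 = 24 Hz, appears at 12 Hz.
Distinct values: {8 Hz, 12 Hz, 20 Hz}.

8 Hz, 12 Hz, 20 Hz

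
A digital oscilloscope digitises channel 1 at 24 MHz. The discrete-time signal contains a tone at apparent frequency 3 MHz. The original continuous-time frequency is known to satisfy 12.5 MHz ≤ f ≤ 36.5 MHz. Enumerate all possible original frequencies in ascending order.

Frequencies that alias to 3 MHz are k·fs ± 3 MHz for integer k ≥ 0.
k=0: 3 MHz.
k=1: 21 MHz, 27 MHz.
k=2: 45 MHz, 51 MHz.
Within [12.5 MHz, 36.5 MHz]: 21 MHz, 27 MHz.

21 MHz, 27 MHz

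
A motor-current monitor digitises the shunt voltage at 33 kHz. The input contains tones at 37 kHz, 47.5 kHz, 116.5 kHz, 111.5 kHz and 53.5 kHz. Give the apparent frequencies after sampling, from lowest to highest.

4 kHz, 12.5 kHz, 14.5 kHz, 15.5 kHz

fs/2 = 16.5 kHz.
37 kHz mod fs = 4 kHz.
4 kHz ≤ fs/2 = 16.5 kHz, appears at 4 kHz.
47.5 kHz mod fs = 14.5 kHz.
14.5 kHz ≤ fs/2 = 16.5 kHz, appears at 14.5 kHz.
116.5 kHz mod fs = 17.5 kHz.
17.5 kHz > fs/2 = 16.5 kHz, folds to fs − 17.5 kHz = 15.5 kHz.
111.5 kHz mod fs = 12.5 kHz.
12.5 kHz ≤ fs/2 = 16.5 kHz, appears at 12.5 kHz.
53.5 kHz mod fs = 20.5 kHz.
20.5 kHz > fs/2 = 16.5 kHz, folds to fs − 20.5 kHz = 12.5 kHz.
Distinct values: {4 kHz, 12.5 kHz, 14.5 kHz, 15.5 kHz}.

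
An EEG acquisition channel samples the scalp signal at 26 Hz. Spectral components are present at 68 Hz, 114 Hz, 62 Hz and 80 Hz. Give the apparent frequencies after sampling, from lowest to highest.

2 Hz, 10 Hz

fs/2 = 13 Hz.
68 Hz mod fs = 16 Hz.
16 Hz > fs/2 = 13 Hz, folds to fs − 16 Hz = 10 Hz.
114 Hz mod fs = 10 Hz.
10 Hz ≤ fs/2 = 13 Hz, appears at 10 Hz.
62 Hz mod fs = 10 Hz.
10 Hz ≤ fs/2 = 13 Hz, appears at 10 Hz.
80 Hz mod fs = 2 Hz.
2 Hz ≤ fs/2 = 13 Hz, appears at 2 Hz.
Distinct values: {2 Hz, 10 Hz}.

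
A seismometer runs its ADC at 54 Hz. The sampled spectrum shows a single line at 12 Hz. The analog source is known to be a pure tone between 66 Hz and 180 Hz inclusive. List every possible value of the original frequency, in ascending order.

Frequencies that alias to 12 Hz are k·fs ± 12 Hz for integer k ≥ 0.
k=0: 12 Hz.
k=1: 42 Hz, 66 Hz.
k=2: 96 Hz, 120 Hz.
k=3: 150 Hz, 174 Hz.
k=4: 204 Hz, 228 Hz.
Within [66 Hz, 180 Hz]: 66 Hz, 96 Hz, 120 Hz, 150 Hz, 174 Hz.

66 Hz, 96 Hz, 120 Hz, 150 Hz, 174 Hz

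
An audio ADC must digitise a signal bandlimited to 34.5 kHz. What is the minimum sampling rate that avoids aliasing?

Nyquist rate = 2 × 34.5 kHz = 69 kHz.

69 kHz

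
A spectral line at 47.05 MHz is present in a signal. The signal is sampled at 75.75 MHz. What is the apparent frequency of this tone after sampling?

28.7 MHz

47.05 MHz > fs/2 = 37.875 MHz, folds to fs − 47.05 MHz = 28.7 MHz.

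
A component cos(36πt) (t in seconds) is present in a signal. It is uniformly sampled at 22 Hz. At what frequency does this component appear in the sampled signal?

ω = 36π rad/s → f = ω/(2π) = 18 Hz.
18 Hz > fs/2 = 11 Hz, folds to fs − 18 Hz = 4 Hz.

4 Hz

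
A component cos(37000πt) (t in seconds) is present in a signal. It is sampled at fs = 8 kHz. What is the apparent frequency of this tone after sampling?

2.5 kHz

ω = 37000π rad/s → f = ω/(2π) = 18500 Hz = 18.5 kHz.
18.5 kHz mod fs = 2.5 kHz.
2.5 kHz ≤ fs/2 = 4 kHz, appears at 2.5 kHz.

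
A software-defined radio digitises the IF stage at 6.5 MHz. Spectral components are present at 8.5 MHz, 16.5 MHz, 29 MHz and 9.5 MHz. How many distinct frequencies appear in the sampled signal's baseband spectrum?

fs/2 = 3.25 MHz.
8.5 MHz mod fs = 2 MHz.
2 MHz ≤ fs/2 = 3.25 MHz, appears at 2 MHz.
16.5 MHz mod fs = 3.5 MHz.
3.5 MHz > fs/2 = 3.25 MHz, folds to fs − 3.5 MHz = 3 MHz.
29 MHz mod fs = 3 MHz.
3 MHz ≤ fs/2 = 3.25 MHz, appears at 3 MHz.
9.5 MHz mod fs = 3 MHz.
3 MHz ≤ fs/2 = 3.25 MHz, appears at 3 MHz.
Distinct values: {2 MHz, 3 MHz} → 2.

2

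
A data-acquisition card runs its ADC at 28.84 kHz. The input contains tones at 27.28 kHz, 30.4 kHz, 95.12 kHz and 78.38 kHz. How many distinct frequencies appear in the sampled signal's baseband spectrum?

fs/2 = 14.42 kHz.
27.28 kHz > fs/2 = 14.42 kHz, folds to fs − 27.28 kHz = 1.56 kHz.
30.4 kHz mod fs = 1.56 kHz.
1.56 kHz ≤ fs/2 = 14.42 kHz, appears at 1.56 kHz.
95.12 kHz mod fs = 8.6 kHz.
8.6 kHz ≤ fs/2 = 14.42 kHz, appears at 8.6 kHz.
78.38 kHz mod fs = 20.7 kHz.
20.7 kHz > fs/2 = 14.42 kHz, folds to fs − 20.7 kHz = 8.14 kHz.
Distinct values: {1.56 kHz, 8.14 kHz, 8.6 kHz} → 3.

3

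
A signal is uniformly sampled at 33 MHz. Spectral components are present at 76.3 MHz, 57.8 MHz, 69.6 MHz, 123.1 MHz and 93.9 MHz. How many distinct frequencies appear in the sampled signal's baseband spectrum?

fs/2 = 16.5 MHz.
76.3 MHz mod fs = 10.3 MHz.
10.3 MHz ≤ fs/2 = 16.5 MHz, appears at 10.3 MHz.
57.8 MHz mod fs = 24.8 MHz.
24.8 MHz > fs/2 = 16.5 MHz, folds to fs − 24.8 MHz = 8.2 MHz.
69.6 MHz mod fs = 3.6 MHz.
3.6 MHz ≤ fs/2 = 16.5 MHz, appears at 3.6 MHz.
123.1 MHz mod fs = 24.1 MHz.
24.1 MHz > fs/2 = 16.5 MHz, folds to fs − 24.1 MHz = 8.9 MHz.
93.9 MHz mod fs = 27.9 MHz.
27.9 MHz > fs/2 = 16.5 MHz, folds to fs − 27.9 MHz = 5.1 MHz.
Distinct values: {3.6 MHz, 5.1 MHz, 8.2 MHz, 8.9 MHz, 10.3 MHz} → 5.

5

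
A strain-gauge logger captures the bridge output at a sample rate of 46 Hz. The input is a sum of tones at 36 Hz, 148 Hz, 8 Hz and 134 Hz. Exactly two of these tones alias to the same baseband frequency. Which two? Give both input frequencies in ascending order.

fs/2 = 23 Hz.
36 Hz > fs/2 = 23 Hz, folds to fs − 36 Hz = 10 Hz.
148 Hz mod fs = 10 Hz.
10 Hz ≤ fs/2 = 23 Hz, appears at 10 Hz.
8 Hz ≤ fs/2 = 23 Hz, passes unchanged.
134 Hz mod fs = 42 Hz.
42 Hz > fs/2 = 23 Hz, folds to fs − 42 Hz = 4 Hz.
36 Hz and 148 Hz both map to 10 Hz.

36 Hz, 148 Hz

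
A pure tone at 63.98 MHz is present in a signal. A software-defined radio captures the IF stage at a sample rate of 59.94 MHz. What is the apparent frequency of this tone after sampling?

4.04 MHz

63.98 MHz mod fs = 4.04 MHz.
4.04 MHz ≤ fs/2 = 29.97 MHz, appears at 4.04 MHz.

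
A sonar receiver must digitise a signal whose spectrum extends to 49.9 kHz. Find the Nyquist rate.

99.8 kHz

Nyquist rate = 2 × 49.9 kHz = 99.8 kHz.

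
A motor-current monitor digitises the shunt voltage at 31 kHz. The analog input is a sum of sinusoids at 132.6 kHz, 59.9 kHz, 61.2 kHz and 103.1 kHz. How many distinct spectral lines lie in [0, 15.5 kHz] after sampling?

fs/2 = 15.5 kHz.
132.6 kHz mod fs = 8.6 kHz.
8.6 kHz ≤ fs/2 = 15.5 kHz, appears at 8.6 kHz.
59.9 kHz mod fs = 28.9 kHz.
28.9 kHz > fs/2 = 15.5 kHz, folds to fs − 28.9 kHz = 2.1 kHz.
61.2 kHz mod fs = 30.2 kHz.
30.2 kHz > fs/2 = 15.5 kHz, folds to fs − 30.2 kHz = 0.8 kHz.
103.1 kHz mod fs = 10.1 kHz.
10.1 kHz ≤ fs/2 = 15.5 kHz, appears at 10.1 kHz.
Distinct values: {0.8 kHz, 2.1 kHz, 8.6 kHz, 10.1 kHz} → 4.

4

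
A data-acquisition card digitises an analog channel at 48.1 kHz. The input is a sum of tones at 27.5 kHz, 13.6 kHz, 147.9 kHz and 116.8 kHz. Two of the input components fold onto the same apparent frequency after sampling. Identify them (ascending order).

27.5 kHz, 116.8 kHz

fs/2 = 24.05 kHz.
27.5 kHz > fs/2 = 24.05 kHz, folds to fs − 27.5 kHz = 20.6 kHz.
13.6 kHz ≤ fs/2 = 24.05 kHz, passes unchanged.
147.9 kHz mod fs = 3.6 kHz.
3.6 kHz ≤ fs/2 = 24.05 kHz, appears at 3.6 kHz.
116.8 kHz mod fs = 20.6 kHz.
20.6 kHz ≤ fs/2 = 24.05 kHz, appears at 20.6 kHz.
27.5 kHz and 116.8 kHz both map to 20.6 kHz.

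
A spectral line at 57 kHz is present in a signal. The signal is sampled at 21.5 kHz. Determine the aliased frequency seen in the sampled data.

57 kHz mod fs = 14 kHz.
14 kHz > fs/2 = 10.75 kHz, folds to fs − 14 kHz = 7.5 kHz.

7.5 kHz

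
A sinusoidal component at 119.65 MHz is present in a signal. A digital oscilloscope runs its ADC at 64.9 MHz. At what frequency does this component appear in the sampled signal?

119.65 MHz mod fs = 54.75 MHz.
54.75 MHz > fs/2 = 32.45 MHz, folds to fs − 54.75 MHz = 10.15 MHz.

10.15 MHz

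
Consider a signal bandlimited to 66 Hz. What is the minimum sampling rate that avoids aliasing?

Nyquist rate = 2 × 66 Hz = 132 Hz.

132 Hz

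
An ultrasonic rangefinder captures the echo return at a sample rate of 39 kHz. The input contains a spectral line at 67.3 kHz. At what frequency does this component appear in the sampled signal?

10.7 kHz

67.3 kHz mod fs = 28.3 kHz.
28.3 kHz > fs/2 = 19.5 kHz, folds to fs − 28.3 kHz = 10.7 kHz.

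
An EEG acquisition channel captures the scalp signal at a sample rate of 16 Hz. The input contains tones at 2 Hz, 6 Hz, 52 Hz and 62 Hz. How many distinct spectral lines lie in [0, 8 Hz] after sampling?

3

fs/2 = 8 Hz.
2 Hz ≤ fs/2 = 8 Hz, passes unchanged.
6 Hz ≤ fs/2 = 8 Hz, passes unchanged.
52 Hz mod fs = 4 Hz.
4 Hz ≤ fs/2 = 8 Hz, appears at 4 Hz.
62 Hz mod fs = 14 Hz.
14 Hz > fs/2 = 8 Hz, folds to fs − 14 Hz = 2 Hz.
Distinct values: {2 Hz, 4 Hz, 6 Hz} → 3.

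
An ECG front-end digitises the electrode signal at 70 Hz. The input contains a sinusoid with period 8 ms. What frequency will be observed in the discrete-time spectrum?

15 Hz

T = 8 ms → f = 1/T = 125 Hz.
125 Hz mod fs = 55 Hz.
55 Hz > fs/2 = 35 Hz, folds to fs − 55 Hz = 15 Hz.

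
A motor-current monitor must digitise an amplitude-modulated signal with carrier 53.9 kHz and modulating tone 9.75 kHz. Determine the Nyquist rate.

AM sidebands sit at fc ± fm = 44.15 kHz and 63.65 kHz.
Highest-frequency component: 63.65 kHz.
Nyquist rate = 2 × 63.65 kHz = 127.3 kHz.

127.3 kHz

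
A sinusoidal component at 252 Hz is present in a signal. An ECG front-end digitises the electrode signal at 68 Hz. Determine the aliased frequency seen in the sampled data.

20 Hz

252 Hz mod fs = 48 Hz.
48 Hz > fs/2 = 34 Hz, folds to fs − 48 Hz = 20 Hz.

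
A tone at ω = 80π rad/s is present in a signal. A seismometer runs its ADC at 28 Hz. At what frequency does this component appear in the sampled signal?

ω = 80π rad/s → f = ω/(2π) = 40 Hz.
40 Hz mod fs = 12 Hz.
12 Hz ≤ fs/2 = 14 Hz, appears at 12 Hz.

12 Hz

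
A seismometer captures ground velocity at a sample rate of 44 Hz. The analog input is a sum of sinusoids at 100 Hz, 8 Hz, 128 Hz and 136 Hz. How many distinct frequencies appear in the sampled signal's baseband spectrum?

fs/2 = 22 Hz.
100 Hz mod fs = 12 Hz.
12 Hz ≤ fs/2 = 22 Hz, appears at 12 Hz.
8 Hz ≤ fs/2 = 22 Hz, passes unchanged.
128 Hz mod fs = 40 Hz.
40 Hz > fs/2 = 22 Hz, folds to fs − 40 Hz = 4 Hz.
136 Hz mod fs = 4 Hz.
4 Hz ≤ fs/2 = 22 Hz, appears at 4 Hz.
Distinct values: {4 Hz, 8 Hz, 12 Hz} → 3.

3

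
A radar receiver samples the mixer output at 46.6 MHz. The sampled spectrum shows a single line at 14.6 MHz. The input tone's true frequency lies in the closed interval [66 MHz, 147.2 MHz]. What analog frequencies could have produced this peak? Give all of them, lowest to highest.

Frequencies that alias to 14.6 MHz are k·fs ± 14.6 MHz for integer k ≥ 0.
k=0: 14.6 MHz.
k=1: 32 MHz, 61.2 MHz.
k=2: 78.6 MHz, 107.8 MHz.
k=3: 125.2 MHz, 154.4 MHz.
k=4: 171.8 MHz, 201 MHz.
Within [66 MHz, 147.2 MHz]: 78.6 MHz, 107.8 MHz, 125.2 MHz.

78.6 MHz, 107.8 MHz, 125.2 MHz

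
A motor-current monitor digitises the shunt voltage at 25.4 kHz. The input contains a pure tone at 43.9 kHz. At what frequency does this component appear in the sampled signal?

43.9 kHz mod fs = 18.5 kHz.
18.5 kHz > fs/2 = 12.7 kHz, folds to fs − 18.5 kHz = 6.9 kHz.

6.9 kHz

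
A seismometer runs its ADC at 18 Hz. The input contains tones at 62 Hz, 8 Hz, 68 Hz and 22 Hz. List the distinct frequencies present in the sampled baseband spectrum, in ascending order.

4 Hz, 8 Hz

fs/2 = 9 Hz.
62 Hz mod fs = 8 Hz.
8 Hz ≤ fs/2 = 9 Hz, appears at 8 Hz.
8 Hz ≤ fs/2 = 9 Hz, passes unchanged.
68 Hz mod fs = 14 Hz.
14 Hz > fs/2 = 9 Hz, folds to fs − 14 Hz = 4 Hz.
22 Hz mod fs = 4 Hz.
4 Hz ≤ fs/2 = 9 Hz, appears at 4 Hz.
Distinct values: {4 Hz, 8 Hz}.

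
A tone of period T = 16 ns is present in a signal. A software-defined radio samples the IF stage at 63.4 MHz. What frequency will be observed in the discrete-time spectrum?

0.9 MHz

T = 16 ns → f = 1/T = 62.5 MHz.
62.5 MHz > fs/2 = 31.7 MHz, folds to fs − 62.5 MHz = 0.9 MHz.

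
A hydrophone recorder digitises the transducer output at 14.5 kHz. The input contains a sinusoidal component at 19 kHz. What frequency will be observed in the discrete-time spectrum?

19 kHz mod fs = 4.5 kHz.
4.5 kHz ≤ fs/2 = 7.25 kHz, appears at 4.5 kHz.

4.5 kHz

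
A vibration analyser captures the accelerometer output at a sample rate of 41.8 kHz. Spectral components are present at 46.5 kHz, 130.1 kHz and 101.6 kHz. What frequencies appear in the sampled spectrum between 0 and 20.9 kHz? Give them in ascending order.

4.7 kHz, 18 kHz

fs/2 = 20.9 kHz.
46.5 kHz mod fs = 4.7 kHz.
4.7 kHz ≤ fs/2 = 20.9 kHz, appears at 4.7 kHz.
130.1 kHz mod fs = 4.7 kHz.
4.7 kHz ≤ fs/2 = 20.9 kHz, appears at 4.7 kHz.
101.6 kHz mod fs = 18 kHz.
18 kHz ≤ fs/2 = 20.9 kHz, appears at 18 kHz.
Distinct values: {4.7 kHz, 18 kHz}.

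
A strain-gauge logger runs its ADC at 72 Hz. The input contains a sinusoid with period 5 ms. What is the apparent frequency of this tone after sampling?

T = 5 ms → f = 1/T = 200 Hz.
200 Hz mod fs = 56 Hz.
56 Hz > fs/2 = 36 Hz, folds to fs − 56 Hz = 16 Hz.

16 Hz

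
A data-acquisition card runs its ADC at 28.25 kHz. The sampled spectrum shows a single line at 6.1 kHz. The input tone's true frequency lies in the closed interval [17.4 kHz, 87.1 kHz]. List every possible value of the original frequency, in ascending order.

Frequencies that alias to 6.1 kHz are k·fs ± 6.1 kHz for integer k ≥ 0.
k=0: 6.1 kHz.
k=1: 22.15 kHz, 34.35 kHz.
k=2: 50.4 kHz, 62.6 kHz.
k=3: 78.65 kHz, 90.85 kHz.
k=4: 106.9 kHz, 119.1 kHz.
Within [17.4 kHz, 87.1 kHz]: 22.15 kHz, 34.35 kHz, 50.4 kHz, 62.6 kHz, 78.65 kHz.

22.15 kHz, 34.35 kHz, 50.4 kHz, 62.6 kHz, 78.65 kHz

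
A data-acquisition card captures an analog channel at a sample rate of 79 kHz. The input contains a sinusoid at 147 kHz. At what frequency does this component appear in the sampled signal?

11 kHz

147 kHz mod fs = 68 kHz.
68 kHz > fs/2 = 39.5 kHz, folds to fs − 68 kHz = 11 kHz.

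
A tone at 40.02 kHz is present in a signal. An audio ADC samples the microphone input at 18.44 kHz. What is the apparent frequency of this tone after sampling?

3.14 kHz

40.02 kHz mod fs = 3.14 kHz.
3.14 kHz ≤ fs/2 = 9.22 kHz, appears at 3.14 kHz.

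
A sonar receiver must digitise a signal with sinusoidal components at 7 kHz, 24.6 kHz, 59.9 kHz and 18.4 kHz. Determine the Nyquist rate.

Highest-frequency component: 59.9 kHz.
Nyquist rate = 2 × 59.9 kHz = 119.8 kHz.

119.8 kHz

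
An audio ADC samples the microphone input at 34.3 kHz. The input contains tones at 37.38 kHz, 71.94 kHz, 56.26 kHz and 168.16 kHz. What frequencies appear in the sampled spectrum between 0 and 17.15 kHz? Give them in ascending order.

3.08 kHz, 3.34 kHz, 12.34 kHz

fs/2 = 17.15 kHz.
37.38 kHz mod fs = 3.08 kHz.
3.08 kHz ≤ fs/2 = 17.15 kHz, appears at 3.08 kHz.
71.94 kHz mod fs = 3.34 kHz.
3.34 kHz ≤ fs/2 = 17.15 kHz, appears at 3.34 kHz.
56.26 kHz mod fs = 21.96 kHz.
21.96 kHz > fs/2 = 17.15 kHz, folds to fs − 21.96 kHz = 12.34 kHz.
168.16 kHz mod fs = 30.96 kHz.
30.96 kHz > fs/2 = 17.15 kHz, folds to fs − 30.96 kHz = 3.34 kHz.
Distinct values: {3.08 kHz, 3.34 kHz, 12.34 kHz}.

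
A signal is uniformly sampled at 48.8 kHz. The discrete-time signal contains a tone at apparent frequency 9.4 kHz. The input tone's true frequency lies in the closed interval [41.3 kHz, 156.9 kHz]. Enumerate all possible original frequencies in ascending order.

58.2 kHz, 88.2 kHz, 107 kHz, 137 kHz, 155.8 kHz

Frequencies that alias to 9.4 kHz are k·fs ± 9.4 kHz for integer k ≥ 0.
k=0: 9.4 kHz.
k=1: 39.4 kHz, 58.2 kHz.
k=2: 88.2 kHz, 107 kHz.
k=3: 137 kHz, 155.8 kHz.
k=4: 185.8 kHz, 204.6 kHz.
Within [41.3 kHz, 156.9 kHz]: 58.2 kHz, 88.2 kHz, 107 kHz, 137 kHz, 155.8 kHz.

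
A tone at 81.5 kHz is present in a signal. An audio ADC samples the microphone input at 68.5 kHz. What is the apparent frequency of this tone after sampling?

81.5 kHz mod fs = 13 kHz.
13 kHz ≤ fs/2 = 34.25 kHz, appears at 13 kHz.

13 kHz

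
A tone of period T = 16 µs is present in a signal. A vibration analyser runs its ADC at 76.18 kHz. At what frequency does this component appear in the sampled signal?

13.68 kHz

T = 16 µs → f = 1/T = 62.5 kHz.
62.5 kHz > fs/2 = 38.09 kHz, folds to fs − 62.5 kHz = 13.68 kHz.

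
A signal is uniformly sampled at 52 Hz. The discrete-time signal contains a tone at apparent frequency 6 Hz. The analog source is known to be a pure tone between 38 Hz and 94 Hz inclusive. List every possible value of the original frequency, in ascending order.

Frequencies that alias to 6 Hz are k·fs ± 6 Hz for integer k ≥ 0.
k=0: 6 Hz.
k=1: 46 Hz, 58 Hz.
k=2: 98 Hz, 110 Hz.
Within [38 Hz, 94 Hz]: 46 Hz, 58 Hz.

46 Hz, 58 Hz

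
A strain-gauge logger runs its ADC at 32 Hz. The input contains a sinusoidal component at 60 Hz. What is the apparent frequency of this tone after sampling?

4 Hz

60 Hz mod fs = 28 Hz.
28 Hz > fs/2 = 16 Hz, folds to fs − 28 Hz = 4 Hz.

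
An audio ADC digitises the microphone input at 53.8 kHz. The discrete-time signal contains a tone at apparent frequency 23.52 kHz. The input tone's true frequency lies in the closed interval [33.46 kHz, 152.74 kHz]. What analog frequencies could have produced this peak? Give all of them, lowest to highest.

Frequencies that alias to 23.52 kHz are k·fs ± 23.52 kHz for integer k ≥ 0.
k=0: 23.52 kHz.
k=1: 30.28 kHz, 77.32 kHz.
k=2: 84.08 kHz, 131.12 kHz.
k=3: 137.88 kHz, 184.92 kHz.
k=4: 191.68 kHz, 238.72 kHz.
Within [33.46 kHz, 152.74 kHz]: 77.32 kHz, 84.08 kHz, 131.12 kHz, 137.88 kHz.

77.32 kHz, 84.08 kHz, 131.12 kHz, 137.88 kHz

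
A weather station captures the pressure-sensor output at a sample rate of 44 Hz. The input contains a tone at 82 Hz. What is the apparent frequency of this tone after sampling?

82 Hz mod fs = 38 Hz.
38 Hz > fs/2 = 22 Hz, folds to fs − 38 Hz = 6 Hz.

6 Hz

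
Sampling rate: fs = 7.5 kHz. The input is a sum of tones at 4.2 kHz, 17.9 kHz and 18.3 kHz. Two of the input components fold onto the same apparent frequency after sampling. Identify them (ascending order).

4.2 kHz, 18.3 kHz

fs/2 = 3.75 kHz.
4.2 kHz > fs/2 = 3.75 kHz, folds to fs − 4.2 kHz = 3.3 kHz.
17.9 kHz mod fs = 2.9 kHz.
2.9 kHz ≤ fs/2 = 3.75 kHz, appears at 2.9 kHz.
18.3 kHz mod fs = 3.3 kHz.
3.3 kHz ≤ fs/2 = 3.75 kHz, appears at 3.3 kHz.
4.2 kHz and 18.3 kHz both map to 3.3 kHz.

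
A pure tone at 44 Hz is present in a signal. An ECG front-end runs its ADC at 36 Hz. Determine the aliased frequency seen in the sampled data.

44 Hz mod fs = 8 Hz.
8 Hz ≤ fs/2 = 18 Hz, appears at 8 Hz.

8 Hz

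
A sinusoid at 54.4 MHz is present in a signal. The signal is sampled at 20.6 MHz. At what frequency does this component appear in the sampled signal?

54.4 MHz mod fs = 13.2 MHz.
13.2 MHz > fs/2 = 10.3 MHz, folds to fs − 13.2 MHz = 7.4 MHz.

7.4 MHz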